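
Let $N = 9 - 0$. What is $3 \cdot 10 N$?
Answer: $270$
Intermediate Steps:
$N = 9$ ($N = 9 + 0 = 9$)
$3 \cdot 10 N = 3 \cdot 10 \cdot 9 = 30 \cdot 9 = 270$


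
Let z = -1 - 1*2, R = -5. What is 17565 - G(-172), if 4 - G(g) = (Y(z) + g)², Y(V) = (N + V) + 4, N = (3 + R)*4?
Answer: 49602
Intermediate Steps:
z = -3 (z = -1 - 2 = -3)
N = -8 (N = (3 - 5)*4 = -2*4 = -8)
Y(V) = -4 + V (Y(V) = (-8 + V) + 4 = -4 + V)
G(g) = 4 - (-7 + g)² (G(g) = 4 - ((-4 - 3) + g)² = 4 - (-7 + g)²)
17565 - G(-172) = 17565 - (4 - (-7 - 172)²) = 17565 - (4 - 1*(-179)²) = 17565 - (4 - 1*32041) = 17565 - (4 - 32041) = 17565 - 1*(-32037) = 17565 + 32037 = 49602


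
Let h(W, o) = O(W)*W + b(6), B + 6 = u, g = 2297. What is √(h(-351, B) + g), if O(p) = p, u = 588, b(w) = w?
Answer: 8*√1961 ≈ 354.27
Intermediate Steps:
B = 582 (B = -6 + 588 = 582)
h(W, o) = 6 + W² (h(W, o) = W*W + 6 = W² + 6 = 6 + W²)
√(h(-351, B) + g) = √((6 + (-351)²) + 2297) = √((6 + 123201) + 2297) = √(123207 + 2297) = √125504 = 8*√1961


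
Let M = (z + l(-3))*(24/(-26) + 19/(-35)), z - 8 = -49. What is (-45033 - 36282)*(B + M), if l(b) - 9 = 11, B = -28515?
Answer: 2316193974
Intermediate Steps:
l(b) = 20 (l(b) = 9 + 11 = 20)
z = -41 (z = 8 - 49 = -41)
M = 2001/65 (M = (-41 + 20)*(24/(-26) + 19/(-35)) = -21*(24*(-1/26) + 19*(-1/35)) = -21*(-12/13 - 19/35) = -21*(-667/455) = 2001/65 ≈ 30.785)
(-45033 - 36282)*(B + M) = (-45033 - 36282)*(-28515 + 2001/65) = -81315*(-1851474/65) = 2316193974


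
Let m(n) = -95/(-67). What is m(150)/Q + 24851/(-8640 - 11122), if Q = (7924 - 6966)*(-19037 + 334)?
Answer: -7458225171112/5930925779899 ≈ -1.2575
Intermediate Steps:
Q = -17917474 (Q = 958*(-18703) = -17917474)
m(n) = 95/67 (m(n) = -95*(-1/67) = 95/67)
m(150)/Q + 24851/(-8640 - 11122) = (95/67)/(-17917474) + 24851/(-8640 - 11122) = (95/67)*(-1/17917474) + 24851/(-19762) = -95/1200470758 + 24851*(-1/19762) = -95/1200470758 - 24851/19762 = -7458225171112/5930925779899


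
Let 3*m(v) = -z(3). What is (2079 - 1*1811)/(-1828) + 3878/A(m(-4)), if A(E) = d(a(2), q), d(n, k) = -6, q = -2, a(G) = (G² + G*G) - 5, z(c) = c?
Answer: -886324/1371 ≈ -646.48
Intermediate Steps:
a(G) = -5 + 2*G² (a(G) = (G² + G²) - 5 = 2*G² - 5 = -5 + 2*G²)
m(v) = -1 (m(v) = (-1*3)/3 = (⅓)*(-3) = -1)
A(E) = -6
(2079 - 1*1811)/(-1828) + 3878/A(m(-4)) = (2079 - 1*1811)/(-1828) + 3878/(-6) = (2079 - 1811)*(-1/1828) + 3878*(-⅙) = 268*(-1/1828) - 1939/3 = -67/457 - 1939/3 = -886324/1371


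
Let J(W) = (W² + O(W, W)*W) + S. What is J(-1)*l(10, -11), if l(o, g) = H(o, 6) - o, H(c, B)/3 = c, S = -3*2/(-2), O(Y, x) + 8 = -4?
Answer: 320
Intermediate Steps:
O(Y, x) = -12 (O(Y, x) = -8 - 4 = -12)
S = 3 (S = -6*(-½) = 3)
H(c, B) = 3*c
J(W) = 3 + W² - 12*W (J(W) = (W² - 12*W) + 3 = 3 + W² - 12*W)
l(o, g) = 2*o (l(o, g) = 3*o - o = 2*o)
J(-1)*l(10, -11) = (3 + (-1)² - 12*(-1))*(2*10) = (3 + 1 + 12)*20 = 16*20 = 320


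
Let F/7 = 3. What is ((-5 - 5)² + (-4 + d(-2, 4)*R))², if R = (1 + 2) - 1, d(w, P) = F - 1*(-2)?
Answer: 20164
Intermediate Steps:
F = 21 (F = 7*3 = 21)
d(w, P) = 23 (d(w, P) = 21 - 1*(-2) = 21 + 2 = 23)
R = 2 (R = 3 - 1 = 2)
((-5 - 5)² + (-4 + d(-2, 4)*R))² = ((-5 - 5)² + (-4 + 23*2))² = ((-10)² + (-4 + 46))² = (100 + 42)² = 142² = 20164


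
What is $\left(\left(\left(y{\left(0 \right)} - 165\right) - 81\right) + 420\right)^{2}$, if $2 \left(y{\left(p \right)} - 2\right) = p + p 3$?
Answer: $30976$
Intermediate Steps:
$y{\left(p \right)} = 2 + 2 p$ ($y{\left(p \right)} = 2 + \frac{p + p 3}{2} = 2 + \frac{p + 3 p}{2} = 2 + \frac{4 p}{2} = 2 + 2 p$)
$\left(\left(\left(y{\left(0 \right)} - 165\right) - 81\right) + 420\right)^{2} = \left(\left(\left(\left(2 + 2 \cdot 0\right) - 165\right) - 81\right) + 420\right)^{2} = \left(\left(\left(\left(2 + 0\right) - 165\right) - 81\right) + 420\right)^{2} = \left(\left(\left(2 - 165\right) - 81\right) + 420\right)^{2} = \left(\left(-163 - 81\right) + 420\right)^{2} = \left(-244 + 420\right)^{2} = 176^{2} = 30976$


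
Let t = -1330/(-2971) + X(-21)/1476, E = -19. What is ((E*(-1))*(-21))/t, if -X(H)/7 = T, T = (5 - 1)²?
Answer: -62489043/58226 ≈ -1073.2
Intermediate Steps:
T = 16 (T = 4² = 16)
X(H) = -112 (X(H) = -7*16 = -112)
t = 407582/1096299 (t = -1330/(-2971) - 112/1476 = -1330*(-1/2971) - 112*1/1476 = 1330/2971 - 28/369 = 407582/1096299 ≈ 0.37178)
((E*(-1))*(-21))/t = (-19*(-1)*(-21))/(407582/1096299) = (19*(-21))*(1096299/407582) = -399*1096299/407582 = -62489043/58226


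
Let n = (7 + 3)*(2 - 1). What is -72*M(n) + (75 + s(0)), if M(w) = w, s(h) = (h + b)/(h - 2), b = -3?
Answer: -1287/2 ≈ -643.50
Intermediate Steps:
s(h) = (-3 + h)/(-2 + h) (s(h) = (h - 3)/(h - 2) = (-3 + h)/(-2 + h))
n = 10 (n = 10*1 = 10)
-72*M(n) + (75 + s(0)) = -72*10 + (75 + (-3 + 0)/(-2 + 0)) = -720 + (75 - 3/(-2)) = -720 + (75 - ½*(-3)) = -720 + (75 + 3/2) = -720 + 153/2 = -1287/2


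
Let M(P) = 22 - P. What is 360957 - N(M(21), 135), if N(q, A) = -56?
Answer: 361013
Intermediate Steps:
360957 - N(M(21), 135) = 360957 - 1*(-56) = 360957 + 56 = 361013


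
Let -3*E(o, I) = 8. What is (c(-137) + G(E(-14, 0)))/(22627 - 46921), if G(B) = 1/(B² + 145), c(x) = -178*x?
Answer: -33384443/33258486 ≈ -1.0038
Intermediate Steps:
E(o, I) = -8/3 (E(o, I) = -⅓*8 = -8/3)
G(B) = 1/(145 + B²)
(c(-137) + G(E(-14, 0)))/(22627 - 46921) = (-178*(-137) + 1/(145 + (-8/3)²))/(22627 - 46921) = (24386 + 1/(145 + 64/9))/(-24294) = (24386 + 1/(1369/9))*(-1/24294) = (24386 + 9/1369)*(-1/24294) = (33384443/1369)*(-1/24294) = -33384443/33258486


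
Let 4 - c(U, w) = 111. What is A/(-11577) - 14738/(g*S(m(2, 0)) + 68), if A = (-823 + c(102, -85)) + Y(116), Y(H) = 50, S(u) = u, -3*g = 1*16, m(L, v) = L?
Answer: -255857059/995622 ≈ -256.98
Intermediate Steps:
g = -16/3 ≈ -5.3333
c(U, w) = -107 (c(U, w) = 4 - 1*111 = 4 - 111 = -107)
A = -880 (A = (-823 - 107) + 50 = -930 + 50 = -880)
A/(-11577) - 14738/(g*S(m(2, 0)) + 68) = -880/(-11577) - 14738/(-16/3*2 + 68) = -880*(-1/11577) - 14738/(-32/3 + 68) = 880/11577 - 14738/172/3 = 880/11577 - 14738*3/172 = 880/11577 - 22107/86 = -255857059/995622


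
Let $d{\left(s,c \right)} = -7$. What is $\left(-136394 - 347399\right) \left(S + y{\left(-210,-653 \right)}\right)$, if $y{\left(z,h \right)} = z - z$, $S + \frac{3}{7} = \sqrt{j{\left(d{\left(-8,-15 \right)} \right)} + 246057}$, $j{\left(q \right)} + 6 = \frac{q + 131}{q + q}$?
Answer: $\frac{1451379}{7} - \frac{483793 \sqrt{12056065}}{7} \approx -2.3977 \cdot 10^{8}$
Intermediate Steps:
$j{\left(q \right)} = -6 + \frac{131 + q}{2 q}$ ($j{\left(q \right)} = -6 + \frac{q + 131}{q + q} = -6 + \frac{131 + q}{2 q}$)
$S = - \frac{3}{7} + \frac{\sqrt{12056065}}{7}$ ($S = - \frac{3}{7} + \sqrt{\frac{131 - -77}{2 \left(-7\right)} + 246057} = - \frac{3}{7} + \sqrt{\frac{1}{2} \left(- \frac{1}{7}\right) \left(131 + 77\right) + 246057} = - \frac{3}{7} + \sqrt{\frac{1}{2} \left(- \frac{1}{7}\right) 208 + 246057} = - \frac{3}{7} + \sqrt{- \frac{104}{7} + 246057} = - \frac{3}{7} + \sqrt{\frac{1722295}{7}} = - \frac{3}{7} + \frac{\sqrt{12056065}}{7} \approx 495.6$)
$y{\left(z,h \right)} = 0$
$\left(-136394 - 347399\right) \left(S + y{\left(-210,-653 \right)}\right) = \left(-136394 - 347399\right) \left(\left(- \frac{3}{7} + \frac{\sqrt{12056065}}{7}\right) + 0\right) = - 483793 \left(- \frac{3}{7} + \frac{\sqrt{12056065}}{7}\right) = \frac{1451379}{7} - \frac{483793 \sqrt{12056065}}{7}$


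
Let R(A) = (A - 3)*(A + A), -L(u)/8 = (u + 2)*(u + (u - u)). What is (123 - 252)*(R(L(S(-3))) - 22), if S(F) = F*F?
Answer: -162444282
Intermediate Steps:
S(F) = F**2
L(u) = -8*u*(2 + u) (L(u) = -8*(u + 2)*(u + (u - u)) = -8*(2 + u)*(u + 0) = -8*(2 + u)*u = -8*u*(2 + u))
R(A) = 2*A*(-3 + A) (R(A) = (-3 + A)*(2*A) = 2*A*(-3 + A))
(123 - 252)*(R(L(S(-3))) - 22) = (123 - 252)*(2*(-8*(-3)**2*(2 + (-3)**2))*(-3 - 8*(-3)**2*(2 + (-3)**2)) - 22) = -129*(2*(-8*9*(2 + 9))*(-3 - 8*9*(2 + 9)) - 22) = -129*(2*(-8*9*11)*(-3 - 8*9*11) - 22) = -129*(2*(-792)*(-3 - 792) - 22) = -129*(2*(-792)*(-795) - 22) = -129*(1259280 - 22) = -129*1259258 = -162444282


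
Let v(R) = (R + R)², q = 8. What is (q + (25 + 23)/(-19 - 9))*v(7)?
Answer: 1232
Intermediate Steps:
v(R) = 4*R² (v(R) = (2*R)² = 4*R²)
(q + (25 + 23)/(-19 - 9))*v(7) = (8 + (25 + 23)/(-19 - 9))*(4*7²) = (8 + 48/(-28))*(4*49) = (8 + 48*(-1/28))*196 = (8 - 12/7)*196 = (44/7)*196 = 1232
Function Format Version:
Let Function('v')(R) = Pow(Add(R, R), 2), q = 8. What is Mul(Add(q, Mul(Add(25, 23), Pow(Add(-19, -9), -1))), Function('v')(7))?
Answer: 1232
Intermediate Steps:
Function('v')(R) = Mul(4, Pow(R, 2)) (Function('v')(R) = Pow(Mul(2, R), 2) = Mul(4, Pow(R, 2)))
Mul(Add(q, Mul(Add(25, 23), Pow(Add(-19, -9), -1))), Function('v')(7)) = Mul(Add(8, Mul(Add(25, 23), Pow(Add(-19, -9), -1))), Mul(4, Pow(7, 2))) = Mul(Add(8, Mul(48, Pow(-28, -1))), Mul(4, 49)) = Mul(Add(8, Mul(48, Rational(-1, 28))), 196) = Mul(Add(8, Rational(-12, 7)), 196) = Mul(Rational(44, 7), 196) = 1232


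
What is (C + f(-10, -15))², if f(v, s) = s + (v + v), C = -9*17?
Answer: 35344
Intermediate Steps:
C = -153
f(v, s) = s + 2*v
(C + f(-10, -15))² = (-153 + (-15 + 2*(-10)))² = (-153 + (-15 - 20))² = (-153 - 35)² = (-188)² = 35344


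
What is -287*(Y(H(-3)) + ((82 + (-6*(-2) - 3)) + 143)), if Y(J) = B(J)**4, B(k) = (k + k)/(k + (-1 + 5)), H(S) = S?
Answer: -439110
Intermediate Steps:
B(k) = 2*k/(4 + k) (B(k) = (2*k)/(k + 4) = (2*k)/(4 + k) = 2*k/(4 + k))
Y(J) = 16*J**4/(4 + J)**4 (Y(J) = (2*J/(4 + J))**4 = 16*J**4/(4 + J)**4)
-287*(Y(H(-3)) + ((82 + (-6*(-2) - 3)) + 143)) = -287*(16*(-3)**4/(4 - 3)**4 + ((82 + (-6*(-2) - 3)) + 143)) = -287*(16*81/1**4 + ((82 + (12 - 3)) + 143)) = -287*(16*81*1 + ((82 + 9) + 143)) = -287*(1296 + (91 + 143)) = -287*(1296 + 234) = -287*1530 = -439110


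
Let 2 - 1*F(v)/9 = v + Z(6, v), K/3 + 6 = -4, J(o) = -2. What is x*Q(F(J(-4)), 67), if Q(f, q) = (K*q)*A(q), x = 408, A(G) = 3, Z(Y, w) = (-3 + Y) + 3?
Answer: -2460240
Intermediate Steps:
Z(Y, w) = Y
K = -30 (K = -18 + 3*(-4) = -18 - 12 = -30)
F(v) = -36 - 9*v (F(v) = 18 - 9*(v + 6) = 18 - 9*(6 + v) = 18 + (-54 - 9*v) = -36 - 9*v)
Q(f, q) = -90*q (Q(f, q) = -30*q*3 = -90*q)
x*Q(F(J(-4)), 67) = 408*(-90*67) = 408*(-6030) = -2460240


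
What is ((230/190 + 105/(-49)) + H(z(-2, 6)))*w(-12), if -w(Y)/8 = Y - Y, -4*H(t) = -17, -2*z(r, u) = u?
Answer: 0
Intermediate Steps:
z(r, u) = -u/2
H(t) = 17/4 (H(t) = -¼*(-17) = 17/4)
w(Y) = 0 (w(Y) = -8*(Y - Y) = -8*0 = 0)
((230/190 + 105/(-49)) + H(z(-2, 6)))*w(-12) = ((230/190 + 105/(-49)) + 17/4)*0 = ((230*(1/190) + 105*(-1/49)) + 17/4)*0 = ((23/19 - 15/7) + 17/4)*0 = (-124/133 + 17/4)*0 = (1765/532)*0 = 0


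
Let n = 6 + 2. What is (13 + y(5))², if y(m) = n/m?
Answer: 5329/25 ≈ 213.16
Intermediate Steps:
n = 8
y(m) = 8/m
(13 + y(5))² = (13 + 8/5)² = (73/5)² = 5329/25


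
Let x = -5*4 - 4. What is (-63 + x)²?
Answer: 7569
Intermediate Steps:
x = -24 (x = -20 - 4 = -24)
(-63 + x)² = (-63 - 24)² = (-87)² = 7569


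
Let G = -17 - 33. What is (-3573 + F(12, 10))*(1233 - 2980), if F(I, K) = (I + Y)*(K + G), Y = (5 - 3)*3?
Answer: 7499871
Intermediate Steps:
Y = 6 (Y = 2*3 = 6)
G = -50
F(I, K) = (-50 + K)*(6 + I) (F(I, K) = (I + 6)*(K - 50) = (6 + I)*(-50 + K) = (-50 + K)*(6 + I))
(-3573 + F(12, 10))*(1233 - 2980) = (-3573 + (-300 - 50*12 + 6*10 + 12*10))*(1233 - 2980) = (-3573 + (-300 - 600 + 60 + 120))*(-1747) = (-3573 - 720)*(-1747) = -4293*(-1747) = 7499871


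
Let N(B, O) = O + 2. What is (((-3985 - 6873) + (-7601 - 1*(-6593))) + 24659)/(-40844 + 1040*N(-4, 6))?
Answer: -12793/32524 ≈ -0.39334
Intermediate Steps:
N(B, O) = 2 + O
(((-3985 - 6873) + (-7601 - 1*(-6593))) + 24659)/(-40844 + 1040*N(-4, 6)) = (((-3985 - 6873) + (-7601 - 1*(-6593))) + 24659)/(-40844 + 1040*(2 + 6)) = ((-10858 + (-7601 + 6593)) + 24659)/(-40844 + 1040*8) = ((-10858 - 1008) + 24659)/(-40844 + 8320) = (-11866 + 24659)/(-32524) = 12793*(-1/32524) = -12793/32524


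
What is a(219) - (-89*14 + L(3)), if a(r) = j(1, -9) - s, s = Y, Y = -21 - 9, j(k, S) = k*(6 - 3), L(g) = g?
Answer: 1276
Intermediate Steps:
j(k, S) = 3*k (j(k, S) = k*3 = 3*k)
Y = -30
s = -30
a(r) = 33 (a(r) = 3*1 - 1*(-30) = 3 + 30 = 33)
a(219) - (-89*14 + L(3)) = 33 - (-89*14 + 3) = 33 - (-1246 + 3) = 33 - 1*(-1243) = 33 + 1243 = 1276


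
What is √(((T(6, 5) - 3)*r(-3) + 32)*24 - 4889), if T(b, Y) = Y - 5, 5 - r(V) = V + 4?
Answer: I*√4409 ≈ 66.4*I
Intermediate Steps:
r(V) = 1 - V (r(V) = 5 - (V + 4) = 5 - (4 + V) = 5 + (-4 - V) = 1 - V)
T(b, Y) = -5 + Y
√(((T(6, 5) - 3)*r(-3) + 32)*24 - 4889) = √((((-5 + 5) - 3)*(1 - 1*(-3)) + 32)*24 - 4889) = √(((0 - 3)*(1 + 3) + 32)*24 - 4889) = √((-3*4 + 32)*24 - 4889) = √((-12 + 32)*24 - 4889) = √(20*24 - 4889) = √(480 - 4889) = √(-4409) = I*√4409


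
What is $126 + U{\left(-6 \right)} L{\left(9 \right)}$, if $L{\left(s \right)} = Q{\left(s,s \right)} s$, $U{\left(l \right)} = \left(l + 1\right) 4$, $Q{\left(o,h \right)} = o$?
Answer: $-1494$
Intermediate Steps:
$U{\left(l \right)} = 4 + 4 l$ ($U{\left(l \right)} = \left(1 + l\right) 4 = 4 + 4 l$)
$L{\left(s \right)} = s^{2}$ ($L{\left(s \right)} = s s = s^{2}$)
$126 + U{\left(-6 \right)} L{\left(9 \right)} = 126 + \left(4 + 4 \left(-6\right)\right) 9^{2} = 126 + \left(4 - 24\right) 81 = 126 - 1620 = -1494$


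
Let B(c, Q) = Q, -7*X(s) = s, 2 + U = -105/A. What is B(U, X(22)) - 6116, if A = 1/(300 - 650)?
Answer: -42834/7 ≈ -6119.1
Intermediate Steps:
A = -1/350 (A = 1/(-350) = -1/350 ≈ -0.0028571)
U = 36748 (U = -2 - 105/(-1/350) = -2 - 105*(-350) = -2 + 36750 = 36748)
X(s) = -s/7
B(U, X(22)) - 6116 = -⅐*22 - 6116 = -22/7 - 6116 = -42834/7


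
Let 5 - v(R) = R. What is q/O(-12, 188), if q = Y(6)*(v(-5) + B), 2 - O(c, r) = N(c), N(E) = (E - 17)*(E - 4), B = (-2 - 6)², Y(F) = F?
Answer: -74/77 ≈ -0.96104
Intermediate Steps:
v(R) = 5 - R
B = 64 (B = (-8)² = 64)
N(E) = (-17 + E)*(-4 + E)
O(c, r) = -66 - c² + 21*c (O(c, r) = 2 - (68 + c² - 21*c) = 2 + (-68 - c² + 21*c) = -66 - c² + 21*c)
q = 444 (q = 6*((5 - 1*(-5)) + 64) = 6*((5 + 5) + 64) = 6*(10 + 64) = 6*74 = 444)
q/O(-12, 188) = 444/(-66 - 1*(-12)² + 21*(-12)) = 444/(-66 - 1*144 - 252) = 444/(-66 - 144 - 252) = 444/(-462) = 444*(-1/462) = -74/77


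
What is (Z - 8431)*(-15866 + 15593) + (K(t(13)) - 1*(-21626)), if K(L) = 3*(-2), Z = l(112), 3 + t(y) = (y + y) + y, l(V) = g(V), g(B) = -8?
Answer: 2325467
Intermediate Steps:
l(V) = -8
t(y) = -3 + 3*y (t(y) = -3 + ((y + y) + y) = -3 + (2*y + y) = -3 + 3*y)
Z = -8
K(L) = -6
(Z - 8431)*(-15866 + 15593) + (K(t(13)) - 1*(-21626)) = (-8 - 8431)*(-15866 + 15593) + (-6 - 1*(-21626)) = -8439*(-273) + (-6 + 21626) = 2303847 + 21620 = 2325467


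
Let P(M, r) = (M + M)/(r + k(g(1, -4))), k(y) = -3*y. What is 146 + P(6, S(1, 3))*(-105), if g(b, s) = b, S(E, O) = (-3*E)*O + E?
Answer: 2866/11 ≈ 260.55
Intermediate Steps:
S(E, O) = E - 3*E*O (S(E, O) = -3*E*O + E = E - 3*E*O)
P(M, r) = 2*M/(-3 + r) (P(M, r) = (M + M)/(r - 3*1) = (2*M)/(r - 3) = (2*M)/(-3 + r) = 2*M/(-3 + r))
146 + P(6, S(1, 3))*(-105) = 146 + (2*6/(-3 + 1*(1 - 3*3)))*(-105) = 146 + (2*6/(-3 + 1*(1 - 9)))*(-105) = 146 + (2*6/(-3 + 1*(-8)))*(-105) = 146 + (2*6/(-3 - 8))*(-105) = 146 + (2*6/(-11))*(-105) = 146 + (2*6*(-1/11))*(-105) = 146 - 12/11*(-105) = 146 + 1260/11 = 2866/11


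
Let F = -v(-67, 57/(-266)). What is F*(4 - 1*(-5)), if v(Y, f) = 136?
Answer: -1224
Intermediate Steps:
F = -136 (F = -1*136 = -136)
F*(4 - 1*(-5)) = -136*(4 - 1*(-5)) = -136*(4 + 5) = -136*9 = -1224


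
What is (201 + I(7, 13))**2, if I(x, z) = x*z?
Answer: 85264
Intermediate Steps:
(201 + I(7, 13))**2 = (201 + 7*13)**2 = (201 + 91)**2 = 292**2 = 85264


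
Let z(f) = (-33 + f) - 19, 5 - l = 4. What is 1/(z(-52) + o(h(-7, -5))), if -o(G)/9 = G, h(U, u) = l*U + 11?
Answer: -1/140 ≈ -0.0071429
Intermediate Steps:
l = 1 (l = 5 - 1*4 = 5 - 4 = 1)
z(f) = -52 + f
h(U, u) = 11 + U (h(U, u) = 1*U + 11 = U + 11 = 11 + U)
o(G) = -9*G
1/(z(-52) + o(h(-7, -5))) = 1/((-52 - 52) - 9*(11 - 7)) = 1/(-104 - 9*4) = 1/(-104 - 36) = 1/(-140) = -1/140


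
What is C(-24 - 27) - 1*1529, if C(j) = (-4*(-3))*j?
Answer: -2141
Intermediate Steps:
C(j) = 12*j
C(-24 - 27) - 1*1529 = 12*(-24 - 27) - 1*1529 = 12*(-51) - 1529 = -612 - 1529 = -2141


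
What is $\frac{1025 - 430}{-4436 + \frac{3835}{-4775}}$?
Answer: $- \frac{568225}{4237147} \approx -0.13411$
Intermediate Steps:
$\frac{1025 - 430}{-4436 + \frac{3835}{-4775}} = \frac{595}{-4436 + 3835 \left(- \frac{1}{4775}\right)} = \frac{595}{-4436 - \frac{767}{955}} = \frac{595}{- \frac{4237147}{955}} = 595 \left(- \frac{955}{4237147}\right) = - \frac{568225}{4237147}$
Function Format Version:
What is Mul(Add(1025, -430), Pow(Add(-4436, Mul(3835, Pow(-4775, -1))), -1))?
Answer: Rational(-568225, 4237147) ≈ -0.13411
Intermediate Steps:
Mul(Add(1025, -430), Pow(Add(-4436, Mul(3835, Pow(-4775, -1))), -1)) = Mul(595, Pow(Add(-4436, Mul(3835, Rational(-1, 4775))), -1)) = Mul(595, Pow(Add(-4436, Rational(-767, 955)), -1)) = Mul(595, Pow(Rational(-4237147, 955), -1)) = Mul(595, Rational(-955, 4237147)) = Rational(-568225, 4237147)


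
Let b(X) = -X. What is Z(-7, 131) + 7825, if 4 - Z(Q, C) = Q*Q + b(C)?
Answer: 7911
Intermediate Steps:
Z(Q, C) = 4 + C - Q² (Z(Q, C) = 4 - (Q*Q - C) = 4 - (Q² - C) = 4 + (C - Q²) = 4 + C - Q²)
Z(-7, 131) + 7825 = (4 + 131 - 1*(-7)²) + 7825 = (4 + 131 - 1*49) + 7825 = (4 + 131 - 49) + 7825 = 86 + 7825 = 7911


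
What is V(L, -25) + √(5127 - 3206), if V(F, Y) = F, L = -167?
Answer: -167 + √1921 ≈ -123.17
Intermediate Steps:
V(L, -25) + √(5127 - 3206) = -167 + √(5127 - 3206) = -167 + √1921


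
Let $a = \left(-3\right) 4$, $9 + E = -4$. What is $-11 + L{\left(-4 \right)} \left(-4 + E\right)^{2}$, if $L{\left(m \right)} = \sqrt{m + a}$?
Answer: $-11 + 1156 i \approx -11.0 + 1156.0 i$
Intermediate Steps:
$E = -13$ ($E = -9 - 4 = -13$)
$a = -12$
$L{\left(m \right)} = \sqrt{-12 + m}$ ($L{\left(m \right)} = \sqrt{m - 12} = \sqrt{-12 + m}$)
$-11 + L{\left(-4 \right)} \left(-4 + E\right)^{2} = -11 + \sqrt{-12 - 4} \left(-4 - 13\right)^{2} = -11 + \sqrt{-16} \left(-17\right)^{2} = -11 + 4 i 289 = -11 + 1156 i$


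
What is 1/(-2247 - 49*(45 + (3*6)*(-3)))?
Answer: -1/1806 ≈ -0.00055371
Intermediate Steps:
1/(-2247 - 49*(45 + (3*6)*(-3))) = 1/(-2247 - 49*(45 + 18*(-3))) = 1/(-2247 - 49*(45 - 54)) = 1/(-2247 - 49*(-9)) = 1/(-2247 + 441) = 1/(-1806) = -1/1806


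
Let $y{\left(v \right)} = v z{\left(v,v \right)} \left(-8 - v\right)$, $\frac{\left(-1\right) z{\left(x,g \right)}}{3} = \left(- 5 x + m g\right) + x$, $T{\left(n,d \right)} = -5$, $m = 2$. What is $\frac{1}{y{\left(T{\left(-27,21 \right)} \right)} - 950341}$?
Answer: $- \frac{1}{950791} \approx -1.0518 \cdot 10^{-6}$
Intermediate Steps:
$z{\left(x,g \right)} = - 6 g + 12 x$ ($z{\left(x,g \right)} = - 3 \left(\left(- 5 x + 2 g\right) + x\right) = - 3 \left(- 4 x + 2 g\right) = - 6 g + 12 x$)
$y{\left(v \right)} = 6 v^{2} \left(-8 - v\right)$ ($y{\left(v \right)} = v \left(- 6 v + 12 v\right) \left(-8 - v\right) = v 6 v \left(-8 - v\right) = 6 v^{2} \left(-8 - v\right)$)
$\frac{1}{y{\left(T{\left(-27,21 \right)} \right)} - 950341} = \frac{1}{6 \left(-5\right)^{2} \left(-8 - -5\right) - 950341} = \frac{1}{6 \cdot 25 \left(-8 + 5\right) - 950341} = \frac{1}{6 \cdot 25 \left(-3\right) - 950341} = \frac{1}{-450 - 950341} = \frac{1}{-950791} = - \frac{1}{950791}$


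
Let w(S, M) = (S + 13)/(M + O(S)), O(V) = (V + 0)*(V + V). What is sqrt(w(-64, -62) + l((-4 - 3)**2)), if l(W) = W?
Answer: sqrt(359814830)/2710 ≈ 6.9995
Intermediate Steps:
O(V) = 2*V**2 (O(V) = V*(2*V) = 2*V**2)
w(S, M) = (13 + S)/(M + 2*S**2) (w(S, M) = (S + 13)/(M + 2*S**2) = (13 + S)/(M + 2*S**2))
sqrt(w(-64, -62) + l((-4 - 3)**2)) = sqrt((13 - 64)/(-62 + 2*(-64)**2) + (-4 - 3)**2) = sqrt(-51/(-62 + 2*4096) + (-7)**2) = sqrt(-51/(-62 + 8192) + 49) = sqrt(-51/8130 + 49) = sqrt((1/8130)*(-51) + 49) = sqrt(-17/2710 + 49) = sqrt(132773/2710) = sqrt(359814830)/2710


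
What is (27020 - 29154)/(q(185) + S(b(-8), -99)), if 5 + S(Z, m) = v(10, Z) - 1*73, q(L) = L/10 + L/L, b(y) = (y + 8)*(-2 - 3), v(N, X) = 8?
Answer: 4268/101 ≈ 42.257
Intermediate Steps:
b(y) = -40 - 5*y (b(y) = (8 + y)*(-5) = -40 - 5*y)
q(L) = 1 + L/10 (q(L) = L*(1/10) + 1 = L/10 + 1 = 1 + L/10)
S(Z, m) = -70 (S(Z, m) = -5 + (8 - 1*73) = -5 + (8 - 73) = -5 - 65 = -70)
(27020 - 29154)/(q(185) + S(b(-8), -99)) = (27020 - 29154)/((1 + (1/10)*185) - 70) = -2134/((1 + 37/2) - 70) = -2134/(39/2 - 70) = -2134/(-101/2) = -2134*(-2/101) = 4268/101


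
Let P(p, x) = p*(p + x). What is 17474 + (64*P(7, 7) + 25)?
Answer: 23771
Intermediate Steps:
17474 + (64*P(7, 7) + 25) = 17474 + (64*(7*(7 + 7)) + 25) = 17474 + (64*(7*14) + 25) = 17474 + (64*98 + 25) = 17474 + (6272 + 25) = 17474 + 6297 = 23771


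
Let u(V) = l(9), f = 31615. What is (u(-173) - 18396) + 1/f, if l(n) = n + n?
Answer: -581020469/31615 ≈ -18378.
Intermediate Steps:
l(n) = 2*n
u(V) = 18 (u(V) = 2*9 = 18)
(u(-173) - 18396) + 1/f = (18 - 18396) + 1/31615 = -18378 + 1/31615 = -581020469/31615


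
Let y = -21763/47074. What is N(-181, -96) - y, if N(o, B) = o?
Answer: -8498631/47074 ≈ -180.54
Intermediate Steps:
y = -21763/47074 (y = -21763*1/47074 = -21763/47074 ≈ -0.46231)
N(-181, -96) - y = -181 - 1*(-21763/47074) = -181 + 21763/47074 = -8498631/47074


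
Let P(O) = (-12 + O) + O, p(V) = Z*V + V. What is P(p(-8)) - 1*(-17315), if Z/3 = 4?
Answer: 17095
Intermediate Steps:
Z = 12 (Z = 3*4 = 12)
p(V) = 13*V (p(V) = 12*V + V = 13*V)
P(O) = -12 + 2*O
P(p(-8)) - 1*(-17315) = (-12 + 2*(13*(-8))) - 1*(-17315) = (-12 + 2*(-104)) + 17315 = (-12 - 208) + 17315 = -220 + 17315 = 17095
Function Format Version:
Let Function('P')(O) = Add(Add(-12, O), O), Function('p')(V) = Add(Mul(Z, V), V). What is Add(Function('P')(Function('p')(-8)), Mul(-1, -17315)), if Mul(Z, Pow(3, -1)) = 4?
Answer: 17095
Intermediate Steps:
Z = 12 (Z = Mul(3, 4) = 12)
Function('p')(V) = Mul(13, V) (Function('p')(V) = Add(Mul(12, V), V) = Mul(13, V))
Function('P')(O) = Add(-12, Mul(2, O))
Add(Function('P')(Function('p')(-8)), Mul(-1, -17315)) = Add(Add(-12, Mul(2, Mul(13, -8))), Mul(-1, -17315)) = Add(Add(-12, Mul(2, -104)), 17315) = Add(Add(-12, -208), 17315) = Add(-220, 17315) = 17095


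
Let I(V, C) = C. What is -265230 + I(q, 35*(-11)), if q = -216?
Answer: -265615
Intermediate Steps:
-265230 + I(q, 35*(-11)) = -265230 + 35*(-11) = -265230 - 385 = -265615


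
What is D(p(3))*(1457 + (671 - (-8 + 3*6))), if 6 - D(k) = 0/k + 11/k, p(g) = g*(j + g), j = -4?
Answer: 20474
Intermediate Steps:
p(g) = g*(-4 + g)
D(k) = 6 - 11/k (D(k) = 6 - (0/k + 11/k) = 6 - (0 + 11/k) = 6 - 11/k)
D(p(3))*(1457 + (671 - (-8 + 3*6))) = (6 - 11*1/(3*(-4 + 3)))*(1457 + (671 - (-8 + 3*6))) = (6 - 11/(3*(-1)))*(1457 + (671 - (-8 + 18))) = (6 - 11/(-3))*(1457 + (671 - 1*10)) = (6 - 11*(-1/3))*(1457 + (671 - 10)) = (6 + 11/3)*(1457 + 661) = (29/3)*2118 = 20474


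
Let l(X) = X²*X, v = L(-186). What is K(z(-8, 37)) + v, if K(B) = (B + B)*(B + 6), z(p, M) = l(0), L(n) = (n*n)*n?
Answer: -6434856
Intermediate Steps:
L(n) = n³ (L(n) = n²*n = n³)
v = -6434856 (v = (-186)³ = -6434856)
l(X) = X³
z(p, M) = 0 (z(p, M) = 0³ = 0)
K(B) = 2*B*(6 + B) (K(B) = (2*B)*(6 + B) = 2*B*(6 + B))
K(z(-8, 37)) + v = 2*0*(6 + 0) - 6434856 = 2*0*6 - 6434856 = 0 - 6434856 = -6434856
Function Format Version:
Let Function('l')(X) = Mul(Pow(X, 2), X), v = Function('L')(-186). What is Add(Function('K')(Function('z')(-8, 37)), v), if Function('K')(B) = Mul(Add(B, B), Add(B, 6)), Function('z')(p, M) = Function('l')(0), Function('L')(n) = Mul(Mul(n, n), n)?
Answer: -6434856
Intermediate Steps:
Function('L')(n) = Pow(n, 3) (Function('L')(n) = Mul(Pow(n, 2), n) = Pow(n, 3))
v = -6434856 (v = Pow(-186, 3) = -6434856)
Function('l')(X) = Pow(X, 3)
Function('z')(p, M) = 0 (Function('z')(p, M) = Pow(0, 3) = 0)
Function('K')(B) = Mul(2, B, Add(6, B)) (Function('K')(B) = Mul(Mul(2, B), Add(6, B)) = Mul(2, B, Add(6, B)))
Add(Function('K')(Function('z')(-8, 37)), v) = Add(Mul(2, 0, Add(6, 0)), -6434856) = Add(Mul(2, 0, 6), -6434856) = Add(0, -6434856) = -6434856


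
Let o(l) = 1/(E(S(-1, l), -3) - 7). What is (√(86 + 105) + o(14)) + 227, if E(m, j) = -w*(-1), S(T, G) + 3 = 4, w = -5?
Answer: 2723/12 + √191 ≈ 240.74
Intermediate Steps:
S(T, G) = 1 (S(T, G) = -3 + 4 = 1)
E(m, j) = -5 (E(m, j) = -1*(-5)*(-1) = 5*(-1) = -5)
o(l) = -1/12 (o(l) = 1/(-5 - 7) = 1/(-12) = -1/12)
(√(86 + 105) + o(14)) + 227 = (√(86 + 105) - 1/12) + 227 = (√191 - 1/12) + 227 = (-1/12 + √191) + 227 = 2723/12 + √191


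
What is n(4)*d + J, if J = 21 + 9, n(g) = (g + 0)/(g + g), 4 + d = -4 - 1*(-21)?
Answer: 73/2 ≈ 36.500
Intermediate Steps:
d = 13 (d = -4 + (-4 - 1*(-21)) = -4 + (-4 + 21) = -4 + 17 = 13)
n(g) = ½ (n(g) = g/((2*g)) = g*(1/(2*g)) = ½)
J = 30
n(4)*d + J = (½)*13 + 30 = 13/2 + 30 = 73/2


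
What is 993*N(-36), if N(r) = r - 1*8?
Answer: -43692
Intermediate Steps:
N(r) = -8 + r (N(r) = r - 8 = -8 + r)
993*N(-36) = 993*(-8 - 36) = 993*(-44) = -43692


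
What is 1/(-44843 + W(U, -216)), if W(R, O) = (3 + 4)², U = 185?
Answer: -1/44794 ≈ -2.2324e-5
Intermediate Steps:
W(R, O) = 49 (W(R, O) = 7² = 49)
1/(-44843 + W(U, -216)) = 1/(-44843 + 49) = 1/(-44794) = -1/44794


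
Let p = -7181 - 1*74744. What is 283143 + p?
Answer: 201218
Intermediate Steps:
p = -81925 (p = -7181 - 74744 = -81925)
283143 + p = 283143 - 81925 = 201218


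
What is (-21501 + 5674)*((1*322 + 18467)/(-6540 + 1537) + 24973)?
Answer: -1977126724510/5003 ≈ -3.9519e+8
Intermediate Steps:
(-21501 + 5674)*((1*322 + 18467)/(-6540 + 1537) + 24973) = -15827*((322 + 18467)/(-5003) + 24973) = -15827*(18789*(-1/5003) + 24973) = -15827*(-18789/5003 + 24973) = -15827*124921130/5003 = -1977126724510/5003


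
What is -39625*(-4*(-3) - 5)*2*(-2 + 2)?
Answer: 0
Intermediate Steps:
-39625*(-4*(-3) - 5)*2*(-2 + 2) = -39625*(12 - 5)*2*0 = -39625*7*2*0 = -554750*0 = -39625*0 = 0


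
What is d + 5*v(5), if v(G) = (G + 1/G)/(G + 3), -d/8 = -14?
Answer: 461/4 ≈ 115.25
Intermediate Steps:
d = 112 (d = -8*(-14) = 112)
v(G) = (G + 1/G)/(3 + G)
d + 5*v(5) = 112 + 5*((1 + 5**2)/(5*(3 + 5))) = 112 + 5*((1/5)*(1 + 25)/8) = 112 + 5*((1/5)*(1/8)*26) = 112 + 5*(13/20) = 112 + 13/4 = 461/4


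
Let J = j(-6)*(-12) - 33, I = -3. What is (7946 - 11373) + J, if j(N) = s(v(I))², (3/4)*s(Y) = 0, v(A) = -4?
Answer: -3460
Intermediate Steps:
s(Y) = 0 (s(Y) = (4/3)*0 = 0)
j(N) = 0 (j(N) = 0² = 0)
J = -33 (J = 0*(-12) - 33 = 0 - 33 = -33)
(7946 - 11373) + J = (7946 - 11373) - 33 = -3427 - 33 = -3460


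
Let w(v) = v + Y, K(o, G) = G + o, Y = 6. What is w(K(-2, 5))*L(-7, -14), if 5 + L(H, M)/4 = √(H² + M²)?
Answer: -180 + 252*√5 ≈ 383.49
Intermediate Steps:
L(H, M) = -20 + 4*√(H² + M²)
w(v) = 6 + v (w(v) = v + 6 = 6 + v)
w(K(-2, 5))*L(-7, -14) = (6 + (5 - 2))*(-20 + 4*√((-7)² + (-14)²)) = (6 + 3)*(-20 + 4*√(49 + 196)) = 9*(-20 + 4*√245) = 9*(-20 + 4*(7*√5)) = 9*(-20 + 28*√5) = -180 + 252*√5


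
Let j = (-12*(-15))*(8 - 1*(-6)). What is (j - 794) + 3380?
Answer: 5106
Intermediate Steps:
j = 2520 (j = 180*(8 + 6) = 180*14 = 2520)
(j - 794) + 3380 = (2520 - 794) + 3380 = 1726 + 3380 = 5106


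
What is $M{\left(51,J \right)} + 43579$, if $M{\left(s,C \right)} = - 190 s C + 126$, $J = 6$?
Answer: $-14435$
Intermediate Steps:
$M{\left(s,C \right)} = 126 - 190 C s$ ($M{\left(s,C \right)} = - 190 C s + 126 = 126 - 190 C s$)
$M{\left(51,J \right)} + 43579 = \left(126 - 1140 \cdot 51\right) + 43579 = \left(126 - 58140\right) + 43579 = -58014 + 43579 = -14435$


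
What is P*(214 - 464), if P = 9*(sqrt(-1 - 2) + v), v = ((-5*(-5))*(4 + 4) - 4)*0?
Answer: -2250*I*sqrt(3) ≈ -3897.1*I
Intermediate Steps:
v = 0 (v = (25*8 - 4)*0 = (200 - 4)*0 = 196*0 = 0)
P = 9*I*sqrt(3) (P = 9*(sqrt(-1 - 2) + 0) = 9*(sqrt(-3) + 0) = 9*(I*sqrt(3) + 0) = 9*(I*sqrt(3)) = 9*I*sqrt(3) ≈ 15.588*I)
P*(214 - 464) = (9*I*sqrt(3))*(214 - 464) = (9*I*sqrt(3))*(-250) = -2250*I*sqrt(3)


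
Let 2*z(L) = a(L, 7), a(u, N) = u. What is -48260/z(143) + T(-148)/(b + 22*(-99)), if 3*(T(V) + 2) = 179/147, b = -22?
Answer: -8513054861/12612600 ≈ -674.96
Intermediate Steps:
z(L) = L/2
T(V) = -703/441 (T(V) = -2 + (179/147)/3 = -2 + (179*(1/147))/3 = -2 + (⅓)*(179/147) = -2 + 179/441 = -703/441)
-48260/z(143) + T(-148)/(b + 22*(-99)) = -48260/((½)*143) - 703/(441*(-22 + 22*(-99))) = -48260/143/2 - 703/(441*(-22 - 2178)) = -48260*2/143 - 703/441/(-2200) = -96520/143 - 703/441*(-1/2200) = -96520/143 + 703/970200 = -8513054861/12612600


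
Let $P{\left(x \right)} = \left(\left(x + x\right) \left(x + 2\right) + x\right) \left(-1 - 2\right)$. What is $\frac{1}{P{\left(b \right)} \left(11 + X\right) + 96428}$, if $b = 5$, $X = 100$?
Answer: $\frac{1}{71453} \approx 1.3995 \cdot 10^{-5}$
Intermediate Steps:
$P{\left(x \right)} = - 3 x - 6 x \left(2 + x\right)$ ($P{\left(x \right)} = \left(2 x \left(2 + x\right) + x\right) \left(-3\right) = \left(x + 2 x \left(2 + x\right)\right) \left(-3\right) = - 3 x - 6 x \left(2 + x\right)$)
$\frac{1}{P{\left(b \right)} \left(11 + X\right) + 96428} = \frac{1}{\left(-3\right) 5 \left(5 + 2 \cdot 5\right) \left(11 + 100\right) + 96428} = \frac{1}{\left(-3\right) 5 \left(5 + 10\right) 111 + 96428} = \frac{1}{\left(-3\right) 5 \cdot 15 \cdot 111 + 96428} = \frac{1}{\left(-225\right) 111 + 96428} = \frac{1}{-24975 + 96428} = \frac{1}{71453}$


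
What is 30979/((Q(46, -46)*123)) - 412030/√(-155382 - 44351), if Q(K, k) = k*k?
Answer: 30979/260268 + 412030*I*√199733/199733 ≈ 0.11903 + 921.94*I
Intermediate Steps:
Q(K, k) = k²
30979/((Q(46, -46)*123)) - 412030/√(-155382 - 44351) = 30979/(((-46)²*123)) - 412030/√(-155382 - 44351) = 30979/((2116*123)) - 412030*(-I*√199733/199733) = 30979/260268 - 412030*(-I*√199733/199733) = 30979*(1/260268) - (-412030)*I*√199733/199733 = 30979/260268 + 412030*I*√199733/199733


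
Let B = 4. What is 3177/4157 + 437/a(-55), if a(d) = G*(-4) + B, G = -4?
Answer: 1880149/83140 ≈ 22.614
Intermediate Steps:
a(d) = 20 (a(d) = -4*(-4) + 4 = 16 + 4 = 20)
3177/4157 + 437/a(-55) = 3177/4157 + 437/20 = 1880149/83140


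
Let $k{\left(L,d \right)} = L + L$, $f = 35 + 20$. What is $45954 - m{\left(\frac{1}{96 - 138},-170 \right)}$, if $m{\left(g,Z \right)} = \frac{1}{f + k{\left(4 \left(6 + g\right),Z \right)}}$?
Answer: $\frac{99214665}{2159} \approx 45954.0$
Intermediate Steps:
$f = 55$
$k{\left(L,d \right)} = 2 L$
$m{\left(g,Z \right)} = \frac{1}{103 + 8 g}$ ($m{\left(g,Z \right)} = \frac{1}{55 + 2 \cdot 4 \left(6 + g\right)} = \frac{1}{55 + 2 \left(24 + 4 g\right)} = \frac{1}{55 + \left(48 + 8 g\right)} = \frac{1}{103 + 8 g}$)
$45954 - m{\left(\frac{1}{96 - 138},-170 \right)} = 45954 - \frac{1}{103 + \frac{8}{96 - 138}} = 45954 - \frac{1}{103 + \frac{8}{-42}} = 45954 - \frac{1}{103 + 8 \left(- \frac{1}{42}\right)} = 45954 - \frac{1}{103 - \frac{4}{21}} = 45954 - \frac{1}{\frac{2159}{21}} = 45954 - \frac{21}{2159} = \frac{99214665}{2159}$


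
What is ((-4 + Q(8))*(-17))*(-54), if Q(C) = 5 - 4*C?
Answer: -28458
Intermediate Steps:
((-4 + Q(8))*(-17))*(-54) = ((-4 + (5 - 4*8))*(-17))*(-54) = ((-4 + (5 - 32))*(-17))*(-54) = ((-4 - 27)*(-17))*(-54) = -31*(-17)*(-54) = 527*(-54) = -28458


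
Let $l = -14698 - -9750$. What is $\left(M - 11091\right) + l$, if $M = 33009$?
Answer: $16970$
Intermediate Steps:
$l = -4948$ ($l = -14698 + 9750 = -4948$)
$\left(M - 11091\right) + l = \left(33009 - 11091\right) - 4948 = 21918 - 4948 = 16970$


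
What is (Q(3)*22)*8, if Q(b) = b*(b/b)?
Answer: 528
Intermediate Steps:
Q(b) = b (Q(b) = b*1 = b)
(Q(3)*22)*8 = (3*22)*8 = 66*8 = 528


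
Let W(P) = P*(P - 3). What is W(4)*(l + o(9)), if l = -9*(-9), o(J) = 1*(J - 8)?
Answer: 328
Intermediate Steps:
W(P) = P*(-3 + P)
o(J) = -8 + J (o(J) = 1*(-8 + J) = -8 + J)
l = 81
W(4)*(l + o(9)) = (4*(-3 + 4))*(81 + (-8 + 9)) = (4*1)*(81 + 1) = 4*82 = 328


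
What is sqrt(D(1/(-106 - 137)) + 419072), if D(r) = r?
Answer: 7*sqrt(6234765)/27 ≈ 647.36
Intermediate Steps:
sqrt(D(1/(-106 - 137)) + 419072) = sqrt(1/(-106 - 137) + 419072) = sqrt(1/(-243) + 419072) = sqrt(-1/243 + 419072) = sqrt(101834495/243) = 7*sqrt(6234765)/27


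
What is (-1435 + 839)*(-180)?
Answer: 107280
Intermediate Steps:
(-1435 + 839)*(-180) = -596*(-180) = 107280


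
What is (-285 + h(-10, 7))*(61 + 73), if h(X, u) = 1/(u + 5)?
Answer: -229073/6 ≈ -38179.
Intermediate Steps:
h(X, u) = 1/(5 + u)
(-285 + h(-10, 7))*(61 + 73) = (-285 + 1/(5 + 7))*(61 + 73) = (-285 + 1/12)*134 = -3419/12*134 = -229073/6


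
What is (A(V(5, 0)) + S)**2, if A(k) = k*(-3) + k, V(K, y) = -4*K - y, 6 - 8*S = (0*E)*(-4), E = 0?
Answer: 26569/16 ≈ 1660.6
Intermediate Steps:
S = 3/4 (S = 3/4 - 0*0*(-4)/8 = 3/4 - 0*(-4) = 3/4 - 1/8*0 = 3/4 + 0 = 3/4 ≈ 0.75000)
V(K, y) = -y - 4*K
A(k) = -2*k (A(k) = -3*k + k = -2*k)
(A(V(5, 0)) + S)**2 = (-2*(-1*0 - 4*5) + 3/4)**2 = (-2*(0 - 20) + 3/4)**2 = (-2*(-20) + 3/4)**2 = (40 + 3/4)**2 = (163/4)**2 = 26569/16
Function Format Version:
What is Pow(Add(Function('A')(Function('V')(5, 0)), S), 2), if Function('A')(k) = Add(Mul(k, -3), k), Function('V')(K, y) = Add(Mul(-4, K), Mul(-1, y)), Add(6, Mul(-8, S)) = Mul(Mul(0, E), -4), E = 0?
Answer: Rational(26569, 16) ≈ 1660.6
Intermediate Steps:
S = Rational(3, 4) (S = Add(Rational(3, 4), Mul(Rational(-1, 8), Mul(Mul(0, 0), -4))) = Add(Rational(3, 4), Mul(Rational(-1, 8), Mul(0, -4))) = Add(Rational(3, 4), Mul(Rational(-1, 8), 0)) = Add(Rational(3, 4), 0) = Rational(3, 4) ≈ 0.75000)
Function('V')(K, y) = Add(Mul(-1, y), Mul(-4, K))
Function('A')(k) = Mul(-2, k) (Function('A')(k) = Add(Mul(-3, k), k) = Mul(-2, k))
Pow(Add(Function('A')(Function('V')(5, 0)), S), 2) = Pow(Add(Mul(-2, Add(Mul(-1, 0), Mul(-4, 5))), Rational(3, 4)), 2) = Pow(Add(Mul(-2, Add(0, -20)), Rational(3, 4)), 2) = Pow(Add(Mul(-2, -20), Rational(3, 4)), 2) = Pow(Add(40, Rational(3, 4)), 2) = Pow(Rational(163, 4), 2) = Rational(26569, 16)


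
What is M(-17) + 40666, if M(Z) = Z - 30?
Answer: 40619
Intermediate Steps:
M(Z) = -30 + Z
M(-17) + 40666 = (-30 - 17) + 40666 = -47 + 40666 = 40619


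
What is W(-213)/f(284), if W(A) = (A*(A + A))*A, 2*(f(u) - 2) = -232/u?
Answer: -1372230774/113 ≈ -1.2144e+7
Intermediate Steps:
f(u) = 2 - 116/u (f(u) = 2 + (-232/u)/2 = 2 - 116/u)
W(A) = 2*A³ (W(A) = (A*(2*A))*A = (2*A²)*A = 2*A³)
W(-213)/f(284) = (2*(-213)³)/(2 - 116/284) = (2*(-9663597))/(2 - 116*1/284) = -19327194/(2 - 29/71) = -19327194/113/71 = -19327194*71/113 = -1372230774/113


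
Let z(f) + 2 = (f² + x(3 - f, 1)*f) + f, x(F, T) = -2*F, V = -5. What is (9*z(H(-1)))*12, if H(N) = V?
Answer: 10584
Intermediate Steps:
H(N) = -5
z(f) = -2 + f + f² + f*(-6 + 2*f) (z(f) = -2 + ((f² + (-2*(3 - f))*f) + f) = -2 + ((f² + (-6 + 2*f)*f) + f) = -2 + ((f² + f*(-6 + 2*f)) + f) = -2 + (f + f² + f*(-6 + 2*f)) = -2 + f + f² + f*(-6 + 2*f))
(9*z(H(-1)))*12 = (9*(-2 - 5*(-5) + 3*(-5)²))*12 = (9*(-2 + 25 + 3*25))*12 = (9*(-2 + 25 + 75))*12 = (9*98)*12 = 882*12 = 10584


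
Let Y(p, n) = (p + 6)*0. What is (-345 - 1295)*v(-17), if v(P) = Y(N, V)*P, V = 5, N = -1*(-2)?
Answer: 0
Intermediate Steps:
N = 2
Y(p, n) = 0 (Y(p, n) = (6 + p)*0 = 0)
v(P) = 0 (v(P) = 0*P = 0)
(-345 - 1295)*v(-17) = (-345 - 1295)*0 = -1640*0 = 0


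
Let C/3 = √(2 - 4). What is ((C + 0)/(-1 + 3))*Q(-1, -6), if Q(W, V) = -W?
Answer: 3*I*√2/2 ≈ 2.1213*I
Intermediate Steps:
C = 3*I*√2 (C = 3*√(2 - 4) = 3*√(-2) = 3*(I*√2) = 3*I*√2 ≈ 4.2426*I)
((C + 0)/(-1 + 3))*Q(-1, -6) = ((3*I*√2 + 0)/(-1 + 3))*(-1*(-1)) = ((3*I*√2)/2)*1 = ((3*I*√2)*(½))*1 = (3*I*√2/2)*1 = 3*I*√2/2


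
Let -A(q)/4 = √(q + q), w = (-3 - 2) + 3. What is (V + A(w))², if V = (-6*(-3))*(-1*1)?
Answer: 260 + 288*I ≈ 260.0 + 288.0*I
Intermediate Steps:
V = -18 (V = 18*(-1) = -18)
w = -2 (w = -5 + 3 = -2)
A(q) = -4*√2*√q (A(q) = -4*√(q + q) = -4*√2*√q)
(V + A(w))² = (-18 - 4*√2*√(-2))² = (-18 - 4*√2*I*√2)² = (-18 - 8*I)²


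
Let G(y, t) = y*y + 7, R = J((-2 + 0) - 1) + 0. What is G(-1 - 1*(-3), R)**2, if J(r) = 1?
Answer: 121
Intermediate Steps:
R = 1 (R = 1 + 0 = 1)
G(y, t) = 7 + y**2 (G(y, t) = y**2 + 7 = 7 + y**2)
G(-1 - 1*(-3), R)**2 = (7 + (-1 - 1*(-3))**2)**2 = (7 + (-1 + 3)**2)**2 = (7 + 2**2)**2 = (7 + 4)**2 = 11**2 = 121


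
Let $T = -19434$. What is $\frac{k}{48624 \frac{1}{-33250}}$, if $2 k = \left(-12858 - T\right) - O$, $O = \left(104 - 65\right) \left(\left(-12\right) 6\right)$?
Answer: $- \frac{6500375}{2026} \approx -3208.5$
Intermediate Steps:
$O = -2808$ ($O = 39 \left(-72\right) = -2808$)
$k = 4692$ ($k = \frac{\left(-12858 - -19434\right) - -2808}{2} = \frac{\left(-12858 + 19434\right) + 2808}{2} = \frac{6576 + 2808}{2} = \frac{1}{2} \cdot 9384 = 4692$)
$\frac{k}{48624 \frac{1}{-33250}} = \frac{4692}{48624 \frac{1}{-33250}} = \frac{4692}{48624 \left(- \frac{1}{33250}\right)} = \frac{4692}{- \frac{24312}{16625}} = 4692 \left(- \frac{16625}{24312}\right) = - \frac{6500375}{2026}$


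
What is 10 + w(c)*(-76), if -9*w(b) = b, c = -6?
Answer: -122/3 ≈ -40.667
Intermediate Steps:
w(b) = -b/9
10 + w(c)*(-76) = 10 - ⅑*(-6)*(-76) = 10 + (⅔)*(-76) = 10 - 152/3 = -122/3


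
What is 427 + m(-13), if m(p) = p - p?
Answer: 427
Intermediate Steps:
m(p) = 0
427 + m(-13) = 427 + 0 = 427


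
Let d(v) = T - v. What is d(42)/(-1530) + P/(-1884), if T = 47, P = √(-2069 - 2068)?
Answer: -1/306 - I*√4137/1884 ≈ -0.003268 - 0.03414*I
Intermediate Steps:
P = I*√4137 (P = √(-4137) = I*√4137 ≈ 64.319*I)
d(v) = 47 - v
d(42)/(-1530) + P/(-1884) = (47 - 1*42)/(-1530) + (I*√4137)/(-1884) = (47 - 42)*(-1/1530) + (I*√4137)*(-1/1884) = 5*(-1/1530) - I*√4137/1884 = -1/306 - I*√4137/1884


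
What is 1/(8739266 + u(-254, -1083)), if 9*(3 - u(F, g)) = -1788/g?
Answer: 3249/28393884385 ≈ 1.1443e-7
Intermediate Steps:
u(F, g) = 3 + 596/(3*g) (u(F, g) = 3 - (-596)/(3*g) = 3 + 596/(3*g))
1/(8739266 + u(-254, -1083)) = 1/(8739266 + (3 + (596/3)/(-1083))) = 1/(8739266 + (3 + (596/3)*(-1/1083))) = 1/(8739266 + (3 - 596/3249)) = 1/(8739266 + 9151/3249) = 1/(28393884385/3249) = 3249/28393884385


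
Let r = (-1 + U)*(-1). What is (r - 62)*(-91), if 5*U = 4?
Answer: 28119/5 ≈ 5623.8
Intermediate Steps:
U = ⅘ (U = (⅕)*4 = ⅘ ≈ 0.80000)
r = ⅕ (r = (-1 + ⅘)*(-1) = -⅕*(-1) = ⅕ ≈ 0.20000)
(r - 62)*(-91) = (⅕ - 62)*(-91) = -309/5*(-91) = 28119/5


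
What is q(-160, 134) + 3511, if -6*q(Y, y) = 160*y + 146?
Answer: -260/3 ≈ -86.667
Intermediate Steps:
q(Y, y) = -73/3 - 80*y/3 (q(Y, y) = -(160*y + 146)/6 = -(146 + 160*y)/6 = -73/3 - 80*y/3)
q(-160, 134) + 3511 = (-73/3 - 80/3*134) + 3511 = (-73/3 - 10720/3) + 3511 = -10793/3 + 3511 = -260/3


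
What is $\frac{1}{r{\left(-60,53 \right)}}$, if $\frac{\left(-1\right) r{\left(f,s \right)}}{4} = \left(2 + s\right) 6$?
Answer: $- \frac{1}{1320} \approx -0.00075758$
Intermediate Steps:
$r{\left(f,s \right)} = -48 - 24 s$ ($r{\left(f,s \right)} = - 4 \left(2 + s\right) 6 = - 4 \left(12 + 6 s\right) = -48 - 24 s$)
$\frac{1}{r{\left(-60,53 \right)}} = \frac{1}{-48 - 1272} = \frac{1}{-1320} = - \frac{1}{1320}$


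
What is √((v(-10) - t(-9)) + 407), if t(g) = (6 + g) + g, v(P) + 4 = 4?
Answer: √419 ≈ 20.469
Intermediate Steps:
v(P) = 0 (v(P) = -4 + 4 = 0)
t(g) = 6 + 2*g
√((v(-10) - t(-9)) + 407) = √((0 - (6 + 2*(-9))) + 407) = √((0 - (6 - 18)) + 407) = √((0 - 1*(-12)) + 407) = √((0 + 12) + 407) = √(12 + 407) = √419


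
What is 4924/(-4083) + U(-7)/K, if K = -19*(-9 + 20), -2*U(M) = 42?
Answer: -943373/853347 ≈ -1.1055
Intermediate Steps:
U(M) = -21 (U(M) = -½*42 = -21)
K = -209 (K = -19*11 = -209)
4924/(-4083) + U(-7)/K = 4924/(-4083) - 21/(-209) = 4924*(-1/4083) - 21*(-1/209) = -4924/4083 + 21/209 = -943373/853347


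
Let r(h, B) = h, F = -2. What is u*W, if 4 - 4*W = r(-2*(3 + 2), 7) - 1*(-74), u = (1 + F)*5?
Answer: 75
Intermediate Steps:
u = -5 (u = (1 - 2)*5 = -1*5 = -5)
W = -15 (W = 1 - (-2*(3 + 2) - 1*(-74))/4 = 1 - (-2*5 + 74)/4 = 1 - (-10 + 74)/4 = 1 - ¼*64 = 1 - 16 = -15)
u*W = -5*(-15) = 75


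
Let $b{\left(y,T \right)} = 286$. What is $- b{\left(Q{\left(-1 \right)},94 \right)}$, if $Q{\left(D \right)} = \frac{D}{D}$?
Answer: $-286$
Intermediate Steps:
$Q{\left(D \right)} = 1$
$- b{\left(Q{\left(-1 \right)},94 \right)} = \left(-1\right) 286 = -286$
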